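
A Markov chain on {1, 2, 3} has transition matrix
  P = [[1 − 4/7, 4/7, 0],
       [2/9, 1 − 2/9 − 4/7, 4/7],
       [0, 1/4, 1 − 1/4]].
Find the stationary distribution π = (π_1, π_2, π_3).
π = (49/463, 126/463, 288/463)

This is a birth-death chain on three states, which satisfies detailed balance: π_1 · P_{12} = π_2 · P_{21} and π_2 · P_{23} = π_3 · P_{32}.
From π_1 · 4/7 = π_2 · 2/9: π_2/π_1 = (4/7)/(2/9) = 18/7.
From π_2 · 4/7 = π_3 · 1/4: π_3/π_2 = (4/7)/(1/4) = 16/7.
Take π_1 proportional to 1; then unnormalized π = (1, 18/7, 288/49). Normalize by dividing by the sum 463/49:
  π = (49/463, 126/463, 288/463).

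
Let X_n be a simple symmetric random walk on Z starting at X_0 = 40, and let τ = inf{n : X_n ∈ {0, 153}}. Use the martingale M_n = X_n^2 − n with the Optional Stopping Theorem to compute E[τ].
E[τ] = 4520

M_n = X_n^2 − n is a martingale (since E[X_{n+1}^2 | F_n] = X_n^2 + 1). By OST (τ has finite mean in a bounded region), E[M_τ] = E[M_0] = X_0^2 − 0 = 40^2 = 1600. Also E[M_τ] = E[X_τ^2] − E[τ]. The walk exits at 0 or 153, with P(hit 153 first) = 40/153, so E[X_τ^2] = 153^2 · 40/153 + 0 = 6120. Thus E[τ] = E[X_τ^2] − E[M_τ] = 6120 − 1600 = 4520 = 40(153 − 40) = 4520.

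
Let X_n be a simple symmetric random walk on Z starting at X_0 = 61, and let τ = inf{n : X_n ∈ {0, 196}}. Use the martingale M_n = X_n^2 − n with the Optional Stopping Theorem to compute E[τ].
E[τ] = 8235

M_n = X_n^2 − n is a martingale (since E[X_{n+1}^2 | F_n] = X_n^2 + 1). By OST (τ has finite mean in a bounded region), E[M_τ] = E[M_0] = X_0^2 − 0 = 61^2 = 3721. Also E[M_τ] = E[X_τ^2] − E[τ]. The walk exits at 0 or 196, with P(hit 196 first) = 61/196, so E[X_τ^2] = 196^2 · 61/196 + 0 = 11956. Thus E[τ] = E[X_τ^2] − E[M_τ] = 11956 − 3721 = 8235 = 61(196 − 61) = 8235.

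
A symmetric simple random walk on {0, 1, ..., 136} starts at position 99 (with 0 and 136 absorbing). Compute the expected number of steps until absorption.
E[τ | X_0 = 99] = 3663

Let v_k = E[τ | X_0 = k]. Boundary: v_0 = v_136 = 0. Recurrence: v_k = 1 + (v_{k-1} + v_{k+1})/2 for 1 ≤ k ≤ 135. The particular solution to v_k − (v_{k-1} + v_{k+1})/2 = 1 is v_k = −k^2. Adding homogeneous solution A + B k and matching boundaries gives v_k = k (136 − k). Substituting k = 99: v_99 = 99 · 37 = 3663.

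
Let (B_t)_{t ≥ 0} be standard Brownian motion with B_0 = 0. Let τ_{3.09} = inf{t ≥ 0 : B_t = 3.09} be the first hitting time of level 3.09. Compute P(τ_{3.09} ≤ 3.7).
P(τ_{3.09} ≤ 3.7) = 2(1 − Φ(3.09/√3.7)) = 2(1 − Φ(1.6064)) ≈ 0.1082

By the reflection principle for standard BM, P(τ_b ≤ t) = 2 · P(B_t ≥ b). Since B_t ~ N(0, t), P(B_t ≥ 3.09) = 1 − Φ(3.09/√t) = 1 − Φ(3.09/√3.7) = 1 − Φ(1.6064) ≈ 0.05409. Doubling: P(τ_{3.09} ≤ 3.7) ≈ 2 · 0.05409 = 0.10818 ≈ 0.1082.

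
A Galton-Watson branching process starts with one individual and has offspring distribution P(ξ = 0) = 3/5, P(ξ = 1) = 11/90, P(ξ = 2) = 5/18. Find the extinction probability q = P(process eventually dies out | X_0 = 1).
q = 1

Mean offspring μ = 0·3/5 + 1·11/90 + 2·5/18 = 61/90 ≤ 1. For μ ≤ 1 with offspring not concentrated at 1, the Galton-Watson process goes extinct almost surely, so q = 1.
(Algebraic check: The pgf is f(s) = 3/5 + 11/90·s + 5/18·s². The extinction probability q is the smallest fixed point of f in [0, 1]. Setting s = f(s):
  5/18·s² + (11/90 − 1)·s + 3/5 = 0
  5/18·s² − (3/5 + 5/18)·s + 3/5 = 0
which factors as (s − 1)·(5/18·s − 3/5) = 0, giving roots s = 1 and s = (3/5)/(5/18) = 54/25. Since 54/25 ≥ 1, the smallest root in [0, 1] is s = 1.)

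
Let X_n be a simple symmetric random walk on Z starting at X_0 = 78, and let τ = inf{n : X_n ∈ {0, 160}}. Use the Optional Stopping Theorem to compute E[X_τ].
E[X_τ] = 78

X_n is a martingale and τ is a bounded-mean stopping time (indeed τ is finite a.s. with bounded expectation since the walk is in a bounded region). By the OST, E[X_τ] = E[X_0] = 78. Equivalently: E[X_τ] = 160 · P(hit 160 first) + 0 · P(hit 0 first) = 160 · (78/160) = 78.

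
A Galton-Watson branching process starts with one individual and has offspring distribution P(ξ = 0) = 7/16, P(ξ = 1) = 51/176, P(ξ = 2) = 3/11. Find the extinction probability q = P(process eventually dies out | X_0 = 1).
q = 1

Mean offspring μ = 0·7/16 + 1·51/176 + 2·3/11 = 147/176 ≤ 1. For μ ≤ 1 with offspring not concentrated at 1, the Galton-Watson process goes extinct almost surely, so q = 1.
(Algebraic check: The pgf is f(s) = 7/16 + 51/176·s + 3/11·s². The extinction probability q is the smallest fixed point of f in [0, 1]. Setting s = f(s):
  3/11·s² + (51/176 − 1)·s + 7/16 = 0
  3/11·s² − (7/16 + 3/11)·s + 7/16 = 0
which factors as (s − 1)·(3/11·s − 7/16) = 0, giving roots s = 1 and s = (7/16)/(3/11) = 77/48. Since 77/48 ≥ 1, the smallest root in [0, 1] is s = 1.)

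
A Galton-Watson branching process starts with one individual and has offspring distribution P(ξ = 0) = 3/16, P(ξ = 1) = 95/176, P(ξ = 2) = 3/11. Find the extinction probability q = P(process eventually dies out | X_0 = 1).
q = 11/16

The pgf is f(s) = 3/16 + 95/176·s + 3/11·s². The extinction probability q is the smallest fixed point of f in [0, 1]. Setting s = f(s):
  3/11·s² + (95/176 − 1)·s + 3/16 = 0
  3/11·s² − (3/16 + 3/11)·s + 3/16 = 0
which factors as (s − 1)·(3/11·s − 3/16) = 0, giving roots s = 1 and s = (3/16)/(3/11) = 11/16.
Mean offspring μ = 95/176 + 2·3/11 = 191/176 > 1 (supercritical), so q < 1. The extinction probability is the smaller root: q = (3/16)/(3/11) = 11/16.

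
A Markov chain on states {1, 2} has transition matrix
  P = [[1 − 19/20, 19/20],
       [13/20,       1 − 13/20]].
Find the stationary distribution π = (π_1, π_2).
π_1 = 13/32, π_2 = 19/32

Solve πP = π with π_1 + π_2 = 1. From πP = π: π_1 · (1 − 19/20) + π_2 · 13/20 = π_1 ⇒ π_2 · 13/20 = π_1 · 19/20 ⇒ π_2/π_1 = (19/20)/(13/20) = 19/13. Together with π_1 + π_2 = 1:
  π_1 = (13/20)/(19/20 + 13/20) = (13/20)/(8/5) = 13/32,
  π_2 = (19/20)/(19/20 + 13/20) = (19/20)/(8/5) = 19/32.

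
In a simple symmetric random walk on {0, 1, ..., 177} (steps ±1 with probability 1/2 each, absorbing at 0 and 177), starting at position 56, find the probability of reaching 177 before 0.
P(hit 177 before 0) = 56/177

Let u_k = P(hit 177 before 0 | start at k). Then u_0 = 0, u_177 = 1, and u_k = u_{k-1}/2 + u_{k+1}/2 for 1 ≤ k ≤ 176. This harmonic recurrence is solved by u_k = k/177, giving u_56 = 56/177.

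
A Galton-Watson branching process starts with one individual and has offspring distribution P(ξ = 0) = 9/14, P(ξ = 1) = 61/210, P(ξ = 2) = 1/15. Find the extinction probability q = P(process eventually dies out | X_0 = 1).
q = 1

Mean offspring μ = 0·9/14 + 1·61/210 + 2·1/15 = 89/210 ≤ 1. For μ ≤ 1 with offspring not concentrated at 1, the Galton-Watson process goes extinct almost surely, so q = 1.
(Algebraic check: The pgf is f(s) = 9/14 + 61/210·s + 1/15·s². The extinction probability q is the smallest fixed point of f in [0, 1]. Setting s = f(s):
  1/15·s² + (61/210 − 1)·s + 9/14 = 0
  1/15·s² − (9/14 + 1/15)·s + 9/14 = 0
which factors as (s − 1)·(1/15·s − 9/14) = 0, giving roots s = 1 and s = (9/14)/(1/15) = 135/14. Since 135/14 ≥ 1, the smallest root in [0, 1] is s = 1.)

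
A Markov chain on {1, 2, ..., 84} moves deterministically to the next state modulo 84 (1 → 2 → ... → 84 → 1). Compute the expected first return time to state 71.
E[T_71 | X_0 = 71] = 84

The chain cycles deterministically, so starting at state 71 it returns in exactly 84 steps. Equivalently, the stationary distribution is uniform π_j = 1/84 for every state j, so by Kac's formula E[T_71] = 1/π_71 = 84.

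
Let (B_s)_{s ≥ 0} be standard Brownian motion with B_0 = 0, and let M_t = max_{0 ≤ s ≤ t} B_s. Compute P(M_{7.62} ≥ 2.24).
P(M_{7.62} ≥ 2.24) = 2·P(B_{7.62} ≥ 2.24) = 2(1 − Φ(2.24/√7.62)) ≈ 0.4171

By the reflection principle for Brownian motion, P(M_t ≥ a) = 2 · P(B_t ≥ a) for a ≥ 0. Since B_t ~ N(0, t), P(B_t ≥ 2.24) = 1 − Φ(2.24/√t) = 1 − Φ(2.24/√7.62) = 1 − Φ(0.8115). So
  P(M_{7.62} ≥ 2.24) = 2(1 − Φ(0.8115)) ≈ 0.4171.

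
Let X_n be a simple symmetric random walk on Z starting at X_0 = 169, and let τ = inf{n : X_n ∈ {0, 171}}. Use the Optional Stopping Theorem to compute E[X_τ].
E[X_τ] = 169

X_n is a martingale and τ is a bounded-mean stopping time (indeed τ is finite a.s. with bounded expectation since the walk is in a bounded region). By the OST, E[X_τ] = E[X_0] = 169. Equivalently: E[X_τ] = 171 · P(hit 171 first) + 0 · P(hit 0 first) = 171 · (169/171) = 169.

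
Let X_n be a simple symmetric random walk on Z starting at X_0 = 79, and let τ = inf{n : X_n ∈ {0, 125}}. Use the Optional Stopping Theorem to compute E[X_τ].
E[X_τ] = 79

X_n is a martingale and τ is a bounded-mean stopping time (indeed τ is finite a.s. with bounded expectation since the walk is in a bounded region). By the OST, E[X_τ] = E[X_0] = 79. Equivalently: E[X_τ] = 125 · P(hit 125 first) + 0 · P(hit 0 first) = 125 · (79/125) = 79.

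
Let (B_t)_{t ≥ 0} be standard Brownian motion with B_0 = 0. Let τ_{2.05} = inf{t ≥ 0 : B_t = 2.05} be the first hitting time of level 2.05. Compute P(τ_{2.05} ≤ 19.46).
P(τ_{2.05} ≤ 19.46) = 2(1 − Φ(2.05/√19.46)) = 2(1 − Φ(0.4647)) ≈ 0.6421

By the reflection principle for standard BM, P(τ_b ≤ t) = 2 · P(B_t ≥ b). Since B_t ~ N(0, t), P(B_t ≥ 2.05) = 1 − Φ(2.05/√t) = 1 − Φ(2.05/√19.46) = 1 − Φ(0.4647) ≈ 0.32107. Doubling: P(τ_{2.05} ≤ 19.46) ≈ 2 · 0.32107 = 0.64214 ≈ 0.6421.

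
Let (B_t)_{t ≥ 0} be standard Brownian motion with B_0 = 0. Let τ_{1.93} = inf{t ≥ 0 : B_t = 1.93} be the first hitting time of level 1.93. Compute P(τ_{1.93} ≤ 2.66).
P(τ_{1.93} ≤ 2.66) = 2(1 − Φ(1.93/√2.66)) = 2(1 − Φ(1.1834)) ≈ 0.2367

By the reflection principle for standard BM, P(τ_b ≤ t) = 2 · P(B_t ≥ b). Since B_t ~ N(0, t), P(B_t ≥ 1.93) = 1 − Φ(1.93/√t) = 1 − Φ(1.93/√2.66) = 1 − Φ(1.1834) ≈ 0.11833. Doubling: P(τ_{1.93} ≤ 2.66) ≈ 2 · 0.11833 = 0.23666 ≈ 0.2367.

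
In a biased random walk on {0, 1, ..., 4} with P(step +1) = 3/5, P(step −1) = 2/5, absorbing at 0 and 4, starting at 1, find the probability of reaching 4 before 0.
P(hit 4 before 0) = (1 − (2/3)^1) / (1 − (2/3)^4) = 27/65

Let u_k denote P(reach 4 before 0 | start at k). Boundary: u_0 = 0, u_4 = 1. Recurrence: u_k = 3/5·u_{k+1} + 2/5·u_{k-1} for 1 ≤ k ≤ 3. Try u_k = A + B·r^k with r = q/p = (2/5)/(3/5) = 2/3. Substitution satisfies the recurrence; boundary conditions give:
  u_k = (1 − r^k) / (1 − r^N) = (1 − (2/3)^1) / (1 − (2/3)^4) = 27/65.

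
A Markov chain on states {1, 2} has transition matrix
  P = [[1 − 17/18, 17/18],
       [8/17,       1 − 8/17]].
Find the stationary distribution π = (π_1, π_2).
π_1 = 144/433, π_2 = 289/433

Solve πP = π with π_1 + π_2 = 1. From πP = π: π_1 · (1 − 17/18) + π_2 · 8/17 = π_1 ⇒ π_2 · 8/17 = π_1 · 17/18 ⇒ π_2/π_1 = (17/18)/(8/17) = 289/144. Together with π_1 + π_2 = 1:
  π_1 = (8/17)/(17/18 + 8/17) = (8/17)/(433/306) = 144/433,
  π_2 = (17/18)/(17/18 + 8/17) = (17/18)/(433/306) = 289/433.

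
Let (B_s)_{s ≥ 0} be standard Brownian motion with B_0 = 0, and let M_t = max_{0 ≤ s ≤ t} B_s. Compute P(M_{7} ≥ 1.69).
P(M_{7} ≥ 1.69) = 2·P(B_{7} ≥ 1.69) = 2(1 − Φ(1.69/√7)) ≈ 0.5230

By the reflection principle for Brownian motion, P(M_t ≥ a) = 2 · P(B_t ≥ a) for a ≥ 0. Since B_t ~ N(0, t), P(B_t ≥ 1.69) = 1 − Φ(1.69/√t) = 1 − Φ(1.69/√7) = 1 − Φ(0.6388). So
  P(M_{7} ≥ 1.69) = 2(1 − Φ(0.6388)) ≈ 0.5230.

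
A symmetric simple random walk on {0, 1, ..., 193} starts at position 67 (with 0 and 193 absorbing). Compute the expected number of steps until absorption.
E[τ | X_0 = 67] = 8442

Let v_k = E[τ | X_0 = k]. Boundary: v_0 = v_193 = 0. Recurrence: v_k = 1 + (v_{k-1} + v_{k+1})/2 for 1 ≤ k ≤ 192. The particular solution to v_k − (v_{k-1} + v_{k+1})/2 = 1 is v_k = −k^2. Adding homogeneous solution A + B k and matching boundaries gives v_k = k (193 − k). Substituting k = 67: v_67 = 67 · 126 = 8442.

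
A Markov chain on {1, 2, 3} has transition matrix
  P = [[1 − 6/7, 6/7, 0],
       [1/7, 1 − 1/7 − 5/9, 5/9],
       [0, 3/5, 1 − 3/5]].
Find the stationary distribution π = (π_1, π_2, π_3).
π = (9/113, 54/113, 50/113)

This is a birth-death chain on three states, which satisfies detailed balance: π_1 · P_{12} = π_2 · P_{21} and π_2 · P_{23} = π_3 · P_{32}.
From π_1 · 6/7 = π_2 · 1/7: π_2/π_1 = (6/7)/(1/7) = 6.
From π_2 · 5/9 = π_3 · 3/5: π_3/π_2 = (5/9)/(3/5) = 25/27.
Take π_1 proportional to 1; then unnormalized π = (1, 6, 50/9). Normalize by dividing by the sum 113/9:
  π = (9/113, 54/113, 50/113).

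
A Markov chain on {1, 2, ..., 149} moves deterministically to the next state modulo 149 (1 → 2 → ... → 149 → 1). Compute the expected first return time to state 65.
E[T_65 | X_0 = 65] = 149

The chain cycles deterministically, so starting at state 65 it returns in exactly 149 steps. Equivalently, the stationary distribution is uniform π_j = 1/149 for every state j, so by Kac's formula E[T_65] = 1/π_65 = 149.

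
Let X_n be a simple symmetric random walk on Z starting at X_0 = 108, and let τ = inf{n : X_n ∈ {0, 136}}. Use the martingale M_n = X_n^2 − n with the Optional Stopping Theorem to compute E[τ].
E[τ] = 3024

M_n = X_n^2 − n is a martingale (since E[X_{n+1}^2 | F_n] = X_n^2 + 1). By OST (τ has finite mean in a bounded region), E[M_τ] = E[M_0] = X_0^2 − 0 = 108^2 = 11664. Also E[M_τ] = E[X_τ^2] − E[τ]. The walk exits at 0 or 136, with P(hit 136 first) = 108/136, so E[X_τ^2] = 136^2 · 108/136 + 0 = 14688. Thus E[τ] = E[X_τ^2] − E[M_τ] = 14688 − 11664 = 3024 = 108(136 − 108) = 3024.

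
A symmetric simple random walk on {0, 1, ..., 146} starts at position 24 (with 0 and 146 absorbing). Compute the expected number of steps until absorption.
E[τ | X_0 = 24] = 2928

Let v_k = E[τ | X_0 = k]. Boundary: v_0 = v_146 = 0. Recurrence: v_k = 1 + (v_{k-1} + v_{k+1})/2 for 1 ≤ k ≤ 145. The particular solution to v_k − (v_{k-1} + v_{k+1})/2 = 1 is v_k = −k^2. Adding homogeneous solution A + B k and matching boundaries gives v_k = k (146 − k). Substituting k = 24: v_24 = 24 · 122 = 2928.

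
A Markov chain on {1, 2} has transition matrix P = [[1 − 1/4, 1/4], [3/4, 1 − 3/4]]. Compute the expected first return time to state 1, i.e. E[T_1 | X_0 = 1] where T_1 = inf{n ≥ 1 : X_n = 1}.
E[T_1 | X_0 = 1] = 1/π_1 = 4/3

For an irreducible recurrent Markov chain with stationary distribution π, E[T_i | X_0 = i] = 1/π_i (Kac's formula). Here π_1 = (3/4)/(1/4 + 3/4) = (3/4)/(1) = 3/4, so E[T_1 | X_0 = 1] = 1/π_1 = (1/4 + 3/4)/(3/4) = (1)/(3/4) = 4/3.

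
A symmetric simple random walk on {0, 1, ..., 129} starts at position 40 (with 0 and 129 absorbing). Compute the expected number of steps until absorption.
E[τ | X_0 = 40] = 3560

Let v_k = E[τ | X_0 = k]. Boundary: v_0 = v_129 = 0. Recurrence: v_k = 1 + (v_{k-1} + v_{k+1})/2 for 1 ≤ k ≤ 128. The particular solution to v_k − (v_{k-1} + v_{k+1})/2 = 1 is v_k = −k^2. Adding homogeneous solution A + B k and matching boundaries gives v_k = k (129 − k). Substituting k = 40: v_40 = 40 · 89 = 3560.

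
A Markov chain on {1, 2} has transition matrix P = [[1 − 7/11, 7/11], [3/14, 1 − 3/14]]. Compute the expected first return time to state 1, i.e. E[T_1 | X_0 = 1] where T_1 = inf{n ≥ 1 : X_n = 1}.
E[T_1 | X_0 = 1] = 1/π_1 = 131/33

For an irreducible recurrent Markov chain with stationary distribution π, E[T_i | X_0 = i] = 1/π_i (Kac's formula). Here π_1 = (3/14)/(7/11 + 3/14) = (3/14)/(131/154) = 33/131, so E[T_1 | X_0 = 1] = 1/π_1 = (7/11 + 3/14)/(3/14) = (131/154)/(3/14) = 131/33.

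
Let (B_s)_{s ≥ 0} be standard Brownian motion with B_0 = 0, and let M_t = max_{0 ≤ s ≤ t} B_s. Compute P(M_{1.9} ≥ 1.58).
P(M_{1.9} ≥ 1.58) = 2·P(B_{1.9} ≥ 1.58) = 2(1 − Φ(1.58/√1.9)) ≈ 0.2517

By the reflection principle for Brownian motion, P(M_t ≥ a) = 2 · P(B_t ≥ a) for a ≥ 0. Since B_t ~ N(0, t), P(B_t ≥ 1.58) = 1 − Φ(1.58/√t) = 1 − Φ(1.58/√1.9) = 1 − Φ(1.1463). So
  P(M_{1.9} ≥ 1.58) = 2(1 − Φ(1.1463)) ≈ 0.2517.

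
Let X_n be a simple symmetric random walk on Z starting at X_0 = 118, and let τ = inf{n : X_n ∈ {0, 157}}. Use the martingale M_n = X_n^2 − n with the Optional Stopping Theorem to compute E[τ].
E[τ] = 4602

M_n = X_n^2 − n is a martingale (since E[X_{n+1}^2 | F_n] = X_n^2 + 1). By OST (τ has finite mean in a bounded region), E[M_τ] = E[M_0] = X_0^2 − 0 = 118^2 = 13924. Also E[M_τ] = E[X_τ^2] − E[τ]. The walk exits at 0 or 157, with P(hit 157 first) = 118/157, so E[X_τ^2] = 157^2 · 118/157 + 0 = 18526. Thus E[τ] = E[X_τ^2] − E[M_τ] = 18526 − 13924 = 4602 = 118(157 − 118) = 4602.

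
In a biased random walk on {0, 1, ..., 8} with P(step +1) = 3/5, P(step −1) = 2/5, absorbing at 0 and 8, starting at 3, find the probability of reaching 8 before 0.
P(hit 8 before 0) = (1 − (2/3)^3) / (1 − (2/3)^8) = 4617/6305

Let u_k denote P(reach 8 before 0 | start at k). Boundary: u_0 = 0, u_8 = 1. Recurrence: u_k = 3/5·u_{k+1} + 2/5·u_{k-1} for 1 ≤ k ≤ 7. Try u_k = A + B·r^k with r = q/p = (2/5)/(3/5) = 2/3. Substitution satisfies the recurrence; boundary conditions give:
  u_k = (1 − r^k) / (1 − r^N) = (1 − (2/3)^3) / (1 − (2/3)^8) = 4617/6305.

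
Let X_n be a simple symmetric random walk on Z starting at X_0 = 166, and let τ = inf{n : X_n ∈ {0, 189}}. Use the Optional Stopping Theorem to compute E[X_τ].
E[X_τ] = 166

X_n is a martingale and τ is a bounded-mean stopping time (indeed τ is finite a.s. with bounded expectation since the walk is in a bounded region). By the OST, E[X_τ] = E[X_0] = 166. Equivalently: E[X_τ] = 189 · P(hit 189 first) + 0 · P(hit 0 first) = 189 · (166/189) = 166.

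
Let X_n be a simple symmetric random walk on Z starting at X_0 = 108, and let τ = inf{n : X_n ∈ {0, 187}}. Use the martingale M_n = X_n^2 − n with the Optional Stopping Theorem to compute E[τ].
E[τ] = 8532

M_n = X_n^2 − n is a martingale (since E[X_{n+1}^2 | F_n] = X_n^2 + 1). By OST (τ has finite mean in a bounded region), E[M_τ] = E[M_0] = X_0^2 − 0 = 108^2 = 11664. Also E[M_τ] = E[X_τ^2] − E[τ]. The walk exits at 0 or 187, with P(hit 187 first) = 108/187, so E[X_τ^2] = 187^2 · 108/187 + 0 = 20196. Thus E[τ] = E[X_τ^2] − E[M_τ] = 20196 − 11664 = 8532 = 108(187 − 108) = 8532.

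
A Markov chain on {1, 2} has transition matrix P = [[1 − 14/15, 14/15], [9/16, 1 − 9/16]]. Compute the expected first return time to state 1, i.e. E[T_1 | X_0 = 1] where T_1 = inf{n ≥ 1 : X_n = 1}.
E[T_1 | X_0 = 1] = 1/π_1 = 359/135

For an irreducible recurrent Markov chain with stationary distribution π, E[T_i | X_0 = i] = 1/π_i (Kac's formula). Here π_1 = (9/16)/(14/15 + 9/16) = (9/16)/(359/240) = 135/359, so E[T_1 | X_0 = 1] = 1/π_1 = (14/15 + 9/16)/(9/16) = (359/240)/(9/16) = 359/135.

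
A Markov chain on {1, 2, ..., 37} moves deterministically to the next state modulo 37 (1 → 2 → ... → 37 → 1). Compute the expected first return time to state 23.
E[T_23 | X_0 = 23] = 37

The chain cycles deterministically, so starting at state 23 it returns in exactly 37 steps. Equivalently, the stationary distribution is uniform π_j = 1/37 for every state j, so by Kac's formula E[T_23] = 1/π_23 = 37.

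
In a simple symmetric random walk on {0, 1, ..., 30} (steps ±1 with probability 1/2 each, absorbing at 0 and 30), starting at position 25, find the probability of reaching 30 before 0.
P(hit 30 before 0) = 25/30 = 5/6

Let u_k = P(hit 30 before 0 | start at k). Then u_0 = 0, u_30 = 1, and u_k = u_{k-1}/2 + u_{k+1}/2 for 1 ≤ k ≤ 29. This harmonic recurrence is solved by u_k = k/30, giving u_25 = 25/30 = 5/6.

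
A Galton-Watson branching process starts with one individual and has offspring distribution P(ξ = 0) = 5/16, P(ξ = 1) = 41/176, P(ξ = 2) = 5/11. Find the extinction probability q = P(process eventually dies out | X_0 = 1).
q = 11/16

The pgf is f(s) = 5/16 + 41/176·s + 5/11·s². The extinction probability q is the smallest fixed point of f in [0, 1]. Setting s = f(s):
  5/11·s² + (41/176 − 1)·s + 5/16 = 0
  5/11·s² − (5/16 + 5/11)·s + 5/16 = 0
which factors as (s − 1)·(5/11·s − 5/16) = 0, giving roots s = 1 and s = (5/16)/(5/11) = 11/16.
Mean offspring μ = 41/176 + 2·5/11 = 201/176 > 1 (supercritical), so q < 1. The extinction probability is the smaller root: q = (5/16)/(5/11) = 11/16.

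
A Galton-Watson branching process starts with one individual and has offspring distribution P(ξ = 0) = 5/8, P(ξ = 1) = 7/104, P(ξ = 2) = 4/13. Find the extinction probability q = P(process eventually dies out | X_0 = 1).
q = 1

Mean offspring μ = 0·5/8 + 1·7/104 + 2·4/13 = 71/104 ≤ 1. For μ ≤ 1 with offspring not concentrated at 1, the Galton-Watson process goes extinct almost surely, so q = 1.
(Algebraic check: The pgf is f(s) = 5/8 + 7/104·s + 4/13·s². The extinction probability q is the smallest fixed point of f in [0, 1]. Setting s = f(s):
  4/13·s² + (7/104 − 1)·s + 5/8 = 0
  4/13·s² − (5/8 + 4/13)·s + 5/8 = 0
which factors as (s − 1)·(4/13·s − 5/8) = 0, giving roots s = 1 and s = (5/8)/(4/13) = 65/32. Since 65/32 ≥ 1, the smallest root in [0, 1] is s = 1.)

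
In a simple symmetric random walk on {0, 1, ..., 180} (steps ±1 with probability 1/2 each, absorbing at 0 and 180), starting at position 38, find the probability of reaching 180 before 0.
P(hit 180 before 0) = 38/180 = 19/90

Let u_k = P(hit 180 before 0 | start at k). Then u_0 = 0, u_180 = 1, and u_k = u_{k-1}/2 + u_{k+1}/2 for 1 ≤ k ≤ 179. This harmonic recurrence is solved by u_k = k/180, giving u_38 = 38/180 = 19/90.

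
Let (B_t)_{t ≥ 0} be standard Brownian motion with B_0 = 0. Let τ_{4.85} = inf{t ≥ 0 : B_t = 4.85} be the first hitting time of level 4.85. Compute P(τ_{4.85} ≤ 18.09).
P(τ_{4.85} ≤ 18.09) = 2(1 − Φ(4.85/√18.09)) = 2(1 − Φ(1.1403)) ≈ 0.2542

By the reflection principle for standard BM, P(τ_b ≤ t) = 2 · P(B_t ≥ b). Since B_t ~ N(0, t), P(B_t ≥ 4.85) = 1 − Φ(4.85/√t) = 1 − Φ(4.85/√18.09) = 1 − Φ(1.1403) ≈ 0.12708. Doubling: P(τ_{4.85} ≤ 18.09) ≈ 2 · 0.12708 = 0.25416 ≈ 0.2542.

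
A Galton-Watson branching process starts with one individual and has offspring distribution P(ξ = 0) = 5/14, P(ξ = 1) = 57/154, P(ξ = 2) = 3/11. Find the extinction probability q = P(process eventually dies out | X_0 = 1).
q = 1

Mean offspring μ = 0·5/14 + 1·57/154 + 2·3/11 = 141/154 ≤ 1. For μ ≤ 1 with offspring not concentrated at 1, the Galton-Watson process goes extinct almost surely, so q = 1.
(Algebraic check: The pgf is f(s) = 5/14 + 57/154·s + 3/11·s². The extinction probability q is the smallest fixed point of f in [0, 1]. Setting s = f(s):
  3/11·s² + (57/154 − 1)·s + 5/14 = 0
  3/11·s² − (5/14 + 3/11)·s + 5/14 = 0
which factors as (s − 1)·(3/11·s − 5/14) = 0, giving roots s = 1 and s = (5/14)/(3/11) = 55/42. Since 55/42 ≥ 1, the smallest root in [0, 1] is s = 1.)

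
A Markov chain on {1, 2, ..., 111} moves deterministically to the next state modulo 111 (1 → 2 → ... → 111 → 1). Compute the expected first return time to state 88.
E[T_88 | X_0 = 88] = 111

The chain cycles deterministically, so starting at state 88 it returns in exactly 111 steps. Equivalently, the stationary distribution is uniform π_j = 1/111 for every state j, so by Kac's formula E[T_88] = 1/π_88 = 111.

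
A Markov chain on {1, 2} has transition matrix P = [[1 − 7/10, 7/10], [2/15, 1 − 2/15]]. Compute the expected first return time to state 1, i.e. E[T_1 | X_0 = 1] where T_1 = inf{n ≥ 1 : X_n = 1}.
E[T_1 | X_0 = 1] = 1/π_1 = 25/4

For an irreducible recurrent Markov chain with stationary distribution π, E[T_i | X_0 = i] = 1/π_i (Kac's formula). Here π_1 = (2/15)/(7/10 + 2/15) = (2/15)/(5/6) = 4/25, so E[T_1 | X_0 = 1] = 1/π_1 = (7/10 + 2/15)/(2/15) = (5/6)/(2/15) = 25/4.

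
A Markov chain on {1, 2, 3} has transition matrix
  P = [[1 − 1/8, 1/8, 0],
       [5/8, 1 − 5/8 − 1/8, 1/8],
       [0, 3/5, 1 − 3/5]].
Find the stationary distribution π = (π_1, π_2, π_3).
π = (120/149, 24/149, 5/149)

This is a birth-death chain on three states, which satisfies detailed balance: π_1 · P_{12} = π_2 · P_{21} and π_2 · P_{23} = π_3 · P_{32}.
From π_1 · 1/8 = π_2 · 5/8: π_2/π_1 = (1/8)/(5/8) = 1/5.
From π_2 · 1/8 = π_3 · 3/5: π_3/π_2 = (1/8)/(3/5) = 5/24.
Take π_1 proportional to 1; then unnormalized π = (1, 1/5, 1/24). Normalize by dividing by the sum 149/120:
  π = (120/149, 24/149, 5/149).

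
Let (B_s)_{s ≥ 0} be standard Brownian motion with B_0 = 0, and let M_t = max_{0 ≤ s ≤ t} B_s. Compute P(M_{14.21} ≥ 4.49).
P(M_{14.21} ≥ 4.49) = 2·P(B_{14.21} ≥ 4.49) = 2(1 − Φ(4.49/√14.21)) ≈ 0.2336

By the reflection principle for Brownian motion, P(M_t ≥ a) = 2 · P(B_t ≥ a) for a ≥ 0. Since B_t ~ N(0, t), P(B_t ≥ 4.49) = 1 − Φ(4.49/√t) = 1 − Φ(4.49/√14.21) = 1 − Φ(1.1911). So
  P(M_{14.21} ≥ 4.49) = 2(1 − Φ(1.1911)) ≈ 0.2336.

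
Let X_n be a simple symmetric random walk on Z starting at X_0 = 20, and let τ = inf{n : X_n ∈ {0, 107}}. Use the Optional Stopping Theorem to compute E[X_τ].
E[X_τ] = 20

X_n is a martingale and τ is a bounded-mean stopping time (indeed τ is finite a.s. with bounded expectation since the walk is in a bounded region). By the OST, E[X_τ] = E[X_0] = 20. Equivalently: E[X_τ] = 107 · P(hit 107 first) + 0 · P(hit 0 first) = 107 · (20/107) = 20.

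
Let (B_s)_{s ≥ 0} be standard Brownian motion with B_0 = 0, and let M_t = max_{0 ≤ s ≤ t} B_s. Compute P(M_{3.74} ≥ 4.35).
P(M_{3.74} ≥ 4.35) = 2·P(B_{3.74} ≥ 4.35) = 2(1 − Φ(4.35/√3.74)) ≈ 0.0245

By the reflection principle for Brownian motion, P(M_t ≥ a) = 2 · P(B_t ≥ a) for a ≥ 0. Since B_t ~ N(0, t), P(B_t ≥ 4.35) = 1 − Φ(4.35/√t) = 1 − Φ(4.35/√3.74) = 1 − Φ(2.2493). So
  P(M_{3.74} ≥ 4.35) = 2(1 − Φ(2.2493)) ≈ 0.0245.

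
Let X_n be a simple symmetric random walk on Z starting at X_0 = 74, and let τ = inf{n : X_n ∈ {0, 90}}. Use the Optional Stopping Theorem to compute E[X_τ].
E[X_τ] = 74

X_n is a martingale and τ is a bounded-mean stopping time (indeed τ is finite a.s. with bounded expectation since the walk is in a bounded region). By the OST, E[X_τ] = E[X_0] = 74. Equivalently: E[X_τ] = 90 · P(hit 90 first) + 0 · P(hit 0 first) = 90 · (74/90) = 74.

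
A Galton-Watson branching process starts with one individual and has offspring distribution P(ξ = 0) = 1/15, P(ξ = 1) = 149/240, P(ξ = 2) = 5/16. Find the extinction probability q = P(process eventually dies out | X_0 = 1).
q = 16/75

The pgf is f(s) = 1/15 + 149/240·s + 5/16·s². The extinction probability q is the smallest fixed point of f in [0, 1]. Setting s = f(s):
  5/16·s² + (149/240 − 1)·s + 1/15 = 0
  5/16·s² − (1/15 + 5/16)·s + 1/15 = 0
which factors as (s − 1)·(5/16·s − 1/15) = 0, giving roots s = 1 and s = (1/15)/(5/16) = 16/75.
Mean offspring μ = 149/240 + 2·5/16 = 299/240 > 1 (supercritical), so q < 1. The extinction probability is the smaller root: q = (1/15)/(5/16) = 16/75.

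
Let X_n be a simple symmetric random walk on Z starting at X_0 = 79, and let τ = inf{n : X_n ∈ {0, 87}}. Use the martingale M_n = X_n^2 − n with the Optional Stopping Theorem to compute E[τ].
E[τ] = 632

M_n = X_n^2 − n is a martingale (since E[X_{n+1}^2 | F_n] = X_n^2 + 1). By OST (τ has finite mean in a bounded region), E[M_τ] = E[M_0] = X_0^2 − 0 = 79^2 = 6241. Also E[M_τ] = E[X_τ^2] − E[τ]. The walk exits at 0 or 87, with P(hit 87 first) = 79/87, so E[X_τ^2] = 87^2 · 79/87 + 0 = 6873. Thus E[τ] = E[X_τ^2] − E[M_τ] = 6873 − 6241 = 632 = 79(87 − 79) = 632.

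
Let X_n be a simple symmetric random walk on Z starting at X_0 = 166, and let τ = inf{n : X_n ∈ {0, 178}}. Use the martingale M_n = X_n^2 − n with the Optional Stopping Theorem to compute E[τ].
E[τ] = 1992

M_n = X_n^2 − n is a martingale (since E[X_{n+1}^2 | F_n] = X_n^2 + 1). By OST (τ has finite mean in a bounded region), E[M_τ] = E[M_0] = X_0^2 − 0 = 166^2 = 27556. Also E[M_τ] = E[X_τ^2] − E[τ]. The walk exits at 0 or 178, with P(hit 178 first) = 166/178, so E[X_τ^2] = 178^2 · 166/178 + 0 = 29548. Thus E[τ] = E[X_τ^2] − E[M_τ] = 29548 − 27556 = 1992 = 166(178 − 166) = 1992.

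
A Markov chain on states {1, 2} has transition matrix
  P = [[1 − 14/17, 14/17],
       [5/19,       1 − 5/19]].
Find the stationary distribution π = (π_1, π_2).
π_1 = 85/351, π_2 = 266/351

Solve πP = π with π_1 + π_2 = 1. From πP = π: π_1 · (1 − 14/17) + π_2 · 5/19 = π_1 ⇒ π_2 · 5/19 = π_1 · 14/17 ⇒ π_2/π_1 = (14/17)/(5/19) = 266/85. Together with π_1 + π_2 = 1:
  π_1 = (5/19)/(14/17 + 5/19) = (5/19)/(351/323) = 85/351,
  π_2 = (14/17)/(14/17 + 5/19) = (14/17)/(351/323) = 266/351.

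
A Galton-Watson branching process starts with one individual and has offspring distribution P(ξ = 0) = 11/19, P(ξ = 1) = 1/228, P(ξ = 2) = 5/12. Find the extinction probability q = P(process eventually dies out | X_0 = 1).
q = 1

Mean offspring μ = 0·11/19 + 1·1/228 + 2·5/12 = 191/228 ≤ 1. For μ ≤ 1 with offspring not concentrated at 1, the Galton-Watson process goes extinct almost surely, so q = 1.
(Algebraic check: The pgf is f(s) = 11/19 + 1/228·s + 5/12·s². The extinction probability q is the smallest fixed point of f in [0, 1]. Setting s = f(s):
  5/12·s² + (1/228 − 1)·s + 11/19 = 0
  5/12·s² − (11/19 + 5/12)·s + 11/19 = 0
which factors as (s − 1)·(5/12·s − 11/19) = 0, giving roots s = 1 and s = (11/19)/(5/12) = 132/95. Since 132/95 ≥ 1, the smallest root in [0, 1] is s = 1.)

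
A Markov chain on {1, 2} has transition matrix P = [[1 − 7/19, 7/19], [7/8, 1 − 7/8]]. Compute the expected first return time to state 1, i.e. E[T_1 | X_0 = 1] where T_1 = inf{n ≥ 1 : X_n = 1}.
E[T_1 | X_0 = 1] = 1/π_1 = 27/19

For an irreducible recurrent Markov chain with stationary distribution π, E[T_i | X_0 = i] = 1/π_i (Kac's formula). Here π_1 = (7/8)/(7/19 + 7/8) = (7/8)/(189/152) = 19/27, so E[T_1 | X_0 = 1] = 1/π_1 = (7/19 + 7/8)/(7/8) = (189/152)/(7/8) = 27/19.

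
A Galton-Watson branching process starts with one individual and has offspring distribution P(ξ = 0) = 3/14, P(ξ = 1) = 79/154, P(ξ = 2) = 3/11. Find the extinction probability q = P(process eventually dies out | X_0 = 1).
q = 11/14

The pgf is f(s) = 3/14 + 79/154·s + 3/11·s². The extinction probability q is the smallest fixed point of f in [0, 1]. Setting s = f(s):
  3/11·s² + (79/154 − 1)·s + 3/14 = 0
  3/11·s² − (3/14 + 3/11)·s + 3/14 = 0
which factors as (s − 1)·(3/11·s − 3/14) = 0, giving roots s = 1 and s = (3/14)/(3/11) = 11/14.
Mean offspring μ = 79/154 + 2·3/11 = 163/154 > 1 (supercritical), so q < 1. The extinction probability is the smaller root: q = (3/14)/(3/11) = 11/14.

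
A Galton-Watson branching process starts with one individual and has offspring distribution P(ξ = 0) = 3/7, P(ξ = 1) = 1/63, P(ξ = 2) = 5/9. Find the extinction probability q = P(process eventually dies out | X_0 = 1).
q = 27/35

The pgf is f(s) = 3/7 + 1/63·s + 5/9·s². The extinction probability q is the smallest fixed point of f in [0, 1]. Setting s = f(s):
  5/9·s² + (1/63 − 1)·s + 3/7 = 0
  5/9·s² − (3/7 + 5/9)·s + 3/7 = 0
which factors as (s − 1)·(5/9·s − 3/7) = 0, giving roots s = 1 and s = (3/7)/(5/9) = 27/35.
Mean offspring μ = 1/63 + 2·5/9 = 71/63 > 1 (supercritical), so q < 1. The extinction probability is the smaller root: q = (3/7)/(5/9) = 27/35.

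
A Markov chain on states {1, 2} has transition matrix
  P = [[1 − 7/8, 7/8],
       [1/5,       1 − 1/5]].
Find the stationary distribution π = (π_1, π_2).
π_1 = 8/43, π_2 = 35/43

Solve πP = π with π_1 + π_2 = 1. From πP = π: π_1 · (1 − 7/8) + π_2 · 1/5 = π_1 ⇒ π_2 · 1/5 = π_1 · 7/8 ⇒ π_2/π_1 = (7/8)/(1/5) = 35/8. Together with π_1 + π_2 = 1:
  π_1 = (1/5)/(7/8 + 1/5) = (1/5)/(43/40) = 8/43,
  π_2 = (7/8)/(7/8 + 1/5) = (7/8)/(43/40) = 35/43.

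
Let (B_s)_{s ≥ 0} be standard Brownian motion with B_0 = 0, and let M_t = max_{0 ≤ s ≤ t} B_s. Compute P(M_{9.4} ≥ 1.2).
P(M_{9.4} ≥ 1.2) = 2·P(B_{9.4} ≥ 1.2) = 2(1 − Φ(1.2/√9.4)) ≈ 0.6955

By the reflection principle for Brownian motion, P(M_t ≥ a) = 2 · P(B_t ≥ a) for a ≥ 0. Since B_t ~ N(0, t), P(B_t ≥ 1.2) = 1 − Φ(1.2/√t) = 1 − Φ(1.2/√9.4) = 1 − Φ(0.3914). So
  P(M_{9.4} ≥ 1.2) = 2(1 − Φ(0.3914)) ≈ 0.6955.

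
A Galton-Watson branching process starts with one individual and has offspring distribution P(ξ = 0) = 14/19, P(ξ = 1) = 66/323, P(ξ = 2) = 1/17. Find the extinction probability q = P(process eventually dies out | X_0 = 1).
q = 1

Mean offspring μ = 0·14/19 + 1·66/323 + 2·1/17 = 104/323 ≤ 1. For μ ≤ 1 with offspring not concentrated at 1, the Galton-Watson process goes extinct almost surely, so q = 1.
(Algebraic check: The pgf is f(s) = 14/19 + 66/323·s + 1/17·s². The extinction probability q is the smallest fixed point of f in [0, 1]. Setting s = f(s):
  1/17·s² + (66/323 − 1)·s + 14/19 = 0
  1/17·s² − (14/19 + 1/17)·s + 14/19 = 0
which factors as (s − 1)·(1/17·s − 14/19) = 0, giving roots s = 1 and s = (14/19)/(1/17) = 238/19. Since 238/19 ≥ 1, the smallest root in [0, 1] is s = 1.)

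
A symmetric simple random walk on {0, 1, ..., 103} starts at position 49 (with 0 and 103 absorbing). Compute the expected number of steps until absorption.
E[τ | X_0 = 49] = 2646

Let v_k = E[τ | X_0 = k]. Boundary: v_0 = v_103 = 0. Recurrence: v_k = 1 + (v_{k-1} + v_{k+1})/2 for 1 ≤ k ≤ 102. The particular solution to v_k − (v_{k-1} + v_{k+1})/2 = 1 is v_k = −k^2. Adding homogeneous solution A + B k and matching boundaries gives v_k = k (103 − k). Substituting k = 49: v_49 = 49 · 54 = 2646.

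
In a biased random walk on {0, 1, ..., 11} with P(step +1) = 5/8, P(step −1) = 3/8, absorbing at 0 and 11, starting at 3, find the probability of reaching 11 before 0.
P(hit 11 before 0) = (1 − (3/5)^3) / (1 − (3/5)^11) = 19140625/24325489

Let u_k denote P(reach 11 before 0 | start at k). Boundary: u_0 = 0, u_11 = 1. Recurrence: u_k = 5/8·u_{k+1} + 3/8·u_{k-1} for 1 ≤ k ≤ 10. Try u_k = A + B·r^k with r = q/p = (3/8)/(5/8) = 3/5. Substitution satisfies the recurrence; boundary conditions give:
  u_k = (1 − r^k) / (1 − r^N) = (1 − (3/5)^3) / (1 − (3/5)^11) = 19140625/24325489.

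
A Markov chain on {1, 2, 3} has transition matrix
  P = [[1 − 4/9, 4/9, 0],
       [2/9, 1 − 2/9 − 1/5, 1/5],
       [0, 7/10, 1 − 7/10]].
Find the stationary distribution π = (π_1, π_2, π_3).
π = (7/25, 14/25, 4/25)

This is a birth-death chain on three states, which satisfies detailed balance: π_1 · P_{12} = π_2 · P_{21} and π_2 · P_{23} = π_3 · P_{32}.
From π_1 · 4/9 = π_2 · 2/9: π_2/π_1 = (4/9)/(2/9) = 2.
From π_2 · 1/5 = π_3 · 7/10: π_3/π_2 = (1/5)/(7/10) = 2/7.
Take π_1 proportional to 1; then unnormalized π = (1, 2, 4/7). Normalize by dividing by the sum 25/7:
  π = (7/25, 14/25, 4/25).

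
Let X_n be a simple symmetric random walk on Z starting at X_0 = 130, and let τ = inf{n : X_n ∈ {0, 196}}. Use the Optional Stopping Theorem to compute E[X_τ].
E[X_τ] = 130

X_n is a martingale and τ is a bounded-mean stopping time (indeed τ is finite a.s. with bounded expectation since the walk is in a bounded region). By the OST, E[X_τ] = E[X_0] = 130. Equivalently: E[X_τ] = 196 · P(hit 196 first) + 0 · P(hit 0 first) = 196 · (130/196) = 130.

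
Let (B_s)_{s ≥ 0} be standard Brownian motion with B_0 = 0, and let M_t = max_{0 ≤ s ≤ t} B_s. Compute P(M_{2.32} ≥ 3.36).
P(M_{2.32} ≥ 3.36) = 2·P(B_{2.32} ≥ 3.36) = 2(1 − Φ(3.36/√2.32)) ≈ 0.0274

By the reflection principle for Brownian motion, P(M_t ≥ a) = 2 · P(B_t ≥ a) for a ≥ 0. Since B_t ~ N(0, t), P(B_t ≥ 3.36) = 1 − Φ(3.36/√t) = 1 − Φ(3.36/√2.32) = 1 − Φ(2.2059). So
  P(M_{2.32} ≥ 3.36) = 2(1 − Φ(2.2059)) ≈ 0.0274.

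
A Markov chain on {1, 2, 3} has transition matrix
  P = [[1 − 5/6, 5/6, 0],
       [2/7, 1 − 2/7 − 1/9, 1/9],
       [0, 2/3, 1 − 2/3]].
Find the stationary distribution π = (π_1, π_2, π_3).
π = (72/317, 210/317, 35/317)

This is a birth-death chain on three states, which satisfies detailed balance: π_1 · P_{12} = π_2 · P_{21} and π_2 · P_{23} = π_3 · P_{32}.
From π_1 · 5/6 = π_2 · 2/7: π_2/π_1 = (5/6)/(2/7) = 35/12.
From π_2 · 1/9 = π_3 · 2/3: π_3/π_2 = (1/9)/(2/3) = 1/6.
Take π_1 proportional to 1; then unnormalized π = (1, 35/12, 35/72). Normalize by dividing by the sum 317/72:
  π = (72/317, 210/317, 35/317).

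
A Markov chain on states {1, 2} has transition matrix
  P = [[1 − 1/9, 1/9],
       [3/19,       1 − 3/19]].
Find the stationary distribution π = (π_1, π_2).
π_1 = 27/46, π_2 = 19/46

Solve πP = π with π_1 + π_2 = 1. From πP = π: π_1 · (1 − 1/9) + π_2 · 3/19 = π_1 ⇒ π_2 · 3/19 = π_1 · 1/9 ⇒ π_2/π_1 = (1/9)/(3/19) = 19/27. Together with π_1 + π_2 = 1:
  π_1 = (3/19)/(1/9 + 3/19) = (3/19)/(46/171) = 27/46,
  π_2 = (1/9)/(1/9 + 3/19) = (1/9)/(46/171) = 19/46.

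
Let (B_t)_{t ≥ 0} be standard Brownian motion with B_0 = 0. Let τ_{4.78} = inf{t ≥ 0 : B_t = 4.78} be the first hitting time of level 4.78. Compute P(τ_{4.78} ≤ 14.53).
P(τ_{4.78} ≤ 14.53) = 2(1 − Φ(4.78/√14.53)) = 2(1 − Φ(1.2540)) ≈ 0.2098

By the reflection principle for standard BM, P(τ_b ≤ t) = 2 · P(B_t ≥ b). Since B_t ~ N(0, t), P(B_t ≥ 4.78) = 1 − Φ(4.78/√t) = 1 − Φ(4.78/√14.53) = 1 − Φ(1.2540) ≈ 0.10492. Doubling: P(τ_{4.78} ≤ 14.53) ≈ 2 · 0.10492 = 0.20984 ≈ 0.2098.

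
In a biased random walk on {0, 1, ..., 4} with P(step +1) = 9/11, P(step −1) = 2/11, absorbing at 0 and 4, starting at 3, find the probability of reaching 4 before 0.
P(hit 4 before 0) = (1 − (2/9)^3) / (1 − (2/9)^4) = 927/935

Let u_k denote P(reach 4 before 0 | start at k). Boundary: u_0 = 0, u_4 = 1. Recurrence: u_k = 9/11·u_{k+1} + 2/11·u_{k-1} for 1 ≤ k ≤ 3. Try u_k = A + B·r^k with r = q/p = (2/11)/(9/11) = 2/9. Substitution satisfies the recurrence; boundary conditions give:
  u_k = (1 − r^k) / (1 − r^N) = (1 − (2/9)^3) / (1 − (2/9)^4) = 927/935.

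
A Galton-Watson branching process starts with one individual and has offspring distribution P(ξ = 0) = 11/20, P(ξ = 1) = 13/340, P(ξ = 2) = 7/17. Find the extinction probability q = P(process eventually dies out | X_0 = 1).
q = 1

Mean offspring μ = 0·11/20 + 1·13/340 + 2·7/17 = 293/340 ≤ 1. For μ ≤ 1 with offspring not concentrated at 1, the Galton-Watson process goes extinct almost surely, so q = 1.
(Algebraic check: The pgf is f(s) = 11/20 + 13/340·s + 7/17·s². The extinction probability q is the smallest fixed point of f in [0, 1]. Setting s = f(s):
  7/17·s² + (13/340 − 1)·s + 11/20 = 0
  7/17·s² − (11/20 + 7/17)·s + 11/20 = 0
which factors as (s − 1)·(7/17·s − 11/20) = 0, giving roots s = 1 and s = (11/20)/(7/17) = 187/140. Since 187/140 ≥ 1, the smallest root in [0, 1] is s = 1.)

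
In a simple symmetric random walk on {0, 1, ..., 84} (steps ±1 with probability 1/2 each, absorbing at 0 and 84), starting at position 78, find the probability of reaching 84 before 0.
P(hit 84 before 0) = 78/84 = 13/14

Let u_k = P(hit 84 before 0 | start at k). Then u_0 = 0, u_84 = 1, and u_k = u_{k-1}/2 + u_{k+1}/2 for 1 ≤ k ≤ 83. This harmonic recurrence is solved by u_k = k/84, giving u_78 = 78/84 = 13/14.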